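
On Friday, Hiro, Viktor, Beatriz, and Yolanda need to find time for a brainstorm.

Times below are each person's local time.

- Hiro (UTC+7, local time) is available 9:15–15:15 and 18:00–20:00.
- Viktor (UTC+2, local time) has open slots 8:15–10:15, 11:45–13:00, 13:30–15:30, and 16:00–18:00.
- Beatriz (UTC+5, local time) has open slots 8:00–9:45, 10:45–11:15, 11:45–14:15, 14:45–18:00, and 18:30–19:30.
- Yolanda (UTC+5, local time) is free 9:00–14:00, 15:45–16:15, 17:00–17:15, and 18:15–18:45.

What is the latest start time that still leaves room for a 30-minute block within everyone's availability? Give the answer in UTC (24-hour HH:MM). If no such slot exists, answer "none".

Hiro → UTC: 02:15–08:15, 11:00–13:00.
Viktor → UTC: 06:15–08:15, 09:45–11:00, 11:30–13:30, 14:00–16:00.
Beatriz → UTC: 03:00–04:45, 05:45–06:15, 06:45–09:15, 09:45–13:00, 13:30–14:30.
Yolanda → UTC: 04:00–09:00, 10:45–11:15, 12:00–12:15, 13:15–13:45.
Hiro ∩ Viktor: 06:15–08:15, 11:30–13:00.
Hiro ∩ Viktor ∩ Beatriz: 06:45–08:15, 11:30–13:00.
Hiro ∩ Viktor ∩ Beatriz ∩ Yolanda: 06:45–08:15, 12:00–12:15.
Windows ≥ 30 min: 06:45–08:15.
Latest start in the last window 06:45–08:15 is 08:15 − 30 min = 07:45.

07:45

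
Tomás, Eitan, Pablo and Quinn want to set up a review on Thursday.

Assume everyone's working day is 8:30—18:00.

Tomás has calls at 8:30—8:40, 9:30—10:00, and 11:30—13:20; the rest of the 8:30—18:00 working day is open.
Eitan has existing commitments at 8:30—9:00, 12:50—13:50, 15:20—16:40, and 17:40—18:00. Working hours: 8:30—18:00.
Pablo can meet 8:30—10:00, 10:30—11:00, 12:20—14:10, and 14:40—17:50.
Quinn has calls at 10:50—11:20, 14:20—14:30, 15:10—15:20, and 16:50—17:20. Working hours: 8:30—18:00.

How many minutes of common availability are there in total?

Tomás free within 08:30–18:00: 08:40–09:30, 10:00–11:30, 13:20–18:00.
Eitan free within 08:30–18:00: 09:00–12:50, 13:50–15:20, 16:40–17:40.
Quinn free within 08:30–18:00: 08:30–10:50, 11:20–14:20, 14:30–15:10, 15:20–16:50, 17:20–18:00.
Tomás ∩ Eitan: 09:00–09:30, 10:00–11:30, 13:50–15:20, 16:40–17:40.
Tomás ∩ Eitan ∩ Pablo: 09:00–09:30, 10:30–11:00, 13:50–14:10, 14:40–15:20, 16:40–17:40.
Tomás ∩ Eitan ∩ Pablo ∩ Quinn: 09:00–09:30, 10:30–10:50, 13:50–14:10, 14:40–15:10, 16:40–16:50, 17:20–17:40.
Total common minutes: 30 + 20 + 20 + 30 + 10 + 20 = 130.

130 minutes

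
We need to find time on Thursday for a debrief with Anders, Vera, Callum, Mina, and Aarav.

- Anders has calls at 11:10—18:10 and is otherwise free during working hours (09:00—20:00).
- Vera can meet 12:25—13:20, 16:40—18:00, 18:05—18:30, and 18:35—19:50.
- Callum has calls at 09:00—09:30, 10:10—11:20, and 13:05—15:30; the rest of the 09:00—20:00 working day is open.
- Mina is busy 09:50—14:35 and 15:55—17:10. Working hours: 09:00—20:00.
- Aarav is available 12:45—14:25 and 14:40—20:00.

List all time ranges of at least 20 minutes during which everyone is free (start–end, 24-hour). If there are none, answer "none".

18:10–18:30, 18:35–19:50

Anders free within 09:00–20:00: 09:00–11:10, 18:10–20:00.
Callum free within 09:00–20:00: 09:30–10:10, 11:20–13:05, 15:30–20:00.
Mina free within 09:00–20:00: 09:00–09:50, 14:35–15:55, 17:10–20:00.
Anders ∩ Vera: 18:10–18:30, 18:35–19:50.
Anders ∩ Vera ∩ Callum: 18:10–18:30, 18:35–19:50.
Anders ∩ Vera ∩ Callum ∩ Mina: 18:10–18:30, 18:35–19:50.
Anders ∩ Vera ∩ Callum ∩ Mina ∩ Aarav: 18:10–18:30, 18:35–19:50.
Windows ≥ 20 min: 18:10–18:30, 18:35–19:50.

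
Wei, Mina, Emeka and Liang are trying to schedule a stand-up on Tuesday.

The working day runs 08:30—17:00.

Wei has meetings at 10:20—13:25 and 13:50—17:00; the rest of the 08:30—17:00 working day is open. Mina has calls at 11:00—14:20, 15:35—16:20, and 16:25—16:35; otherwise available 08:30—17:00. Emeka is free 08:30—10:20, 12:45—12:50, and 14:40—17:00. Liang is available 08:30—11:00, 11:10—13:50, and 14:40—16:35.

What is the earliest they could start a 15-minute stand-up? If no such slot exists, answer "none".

Wei free within 08:30–17:00: 08:30–10:20, 13:25–13:50.
Mina free within 08:30–17:00: 08:30–11:00, 14:20–15:35, 16:20–16:25, 16:35–17:00.
Wei ∩ Mina: 08:30–10:20.
Wei ∩ Mina ∩ Emeka: 08:30–10:20.
Wei ∩ Mina ∩ Emeka ∩ Liang: 08:30–10:20.
Windows ≥ 15 min: 08:30–10:20.
Earliest such window starts at 08:30.

08:30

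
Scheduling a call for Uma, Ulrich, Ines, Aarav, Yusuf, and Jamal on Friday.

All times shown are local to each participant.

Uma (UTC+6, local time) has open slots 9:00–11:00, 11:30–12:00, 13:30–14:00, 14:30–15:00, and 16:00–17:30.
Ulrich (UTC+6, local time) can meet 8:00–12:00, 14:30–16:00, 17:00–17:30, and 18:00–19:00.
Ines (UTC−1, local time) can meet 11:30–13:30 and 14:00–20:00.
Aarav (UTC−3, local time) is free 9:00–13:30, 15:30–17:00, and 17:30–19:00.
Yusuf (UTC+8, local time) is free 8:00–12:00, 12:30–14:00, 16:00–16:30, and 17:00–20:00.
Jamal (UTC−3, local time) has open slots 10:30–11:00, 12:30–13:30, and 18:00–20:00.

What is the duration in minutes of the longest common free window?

Uma → UTC: 03:00–05:00, 05:30–06:00, 07:30–08:00, 08:30–09:00, 10:00–11:30.
Ulrich → UTC: 02:00–06:00, 08:30–10:00, 11:00–11:30, 12:00–13:00.
Ines → UTC: 12:30–14:30, 15:00–21:00.
Aarav → UTC: 12:00–16:30, 18:30–20:00, 20:30–22:00.
Yusuf → UTC: 00:00–04:00, 04:30–06:00, 08:00–08:30, 09:00–12:00.
Jamal → UTC: 13:30–14:00, 15:30–16:30, 21:00–23:00.
Uma ∩ Ulrich: 03:00–05:00, 05:30–06:00, 08:30–09:00, 11:00–11:30.
Uma ∩ Ulrich ∩ Ines: (none).
Uma ∩ Ulrich ∩ Ines ∩ Aarav: (none).
Uma ∩ Ulrich ∩ Ines ∩ Aarav ∩ Yusuf: (none).
Uma ∩ Ulrich ∩ Ines ∩ Aarav ∩ Yusuf ∩ Jamal: (none).
No common window.

0 minutes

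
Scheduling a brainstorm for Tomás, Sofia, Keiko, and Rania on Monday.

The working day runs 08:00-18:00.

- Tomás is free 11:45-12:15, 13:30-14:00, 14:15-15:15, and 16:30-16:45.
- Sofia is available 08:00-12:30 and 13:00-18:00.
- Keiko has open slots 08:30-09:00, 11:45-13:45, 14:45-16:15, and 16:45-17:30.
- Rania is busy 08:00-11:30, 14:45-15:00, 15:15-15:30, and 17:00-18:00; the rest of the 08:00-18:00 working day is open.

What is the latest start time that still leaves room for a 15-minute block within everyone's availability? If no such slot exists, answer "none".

Rania free within 08:00–18:00: 11:30–14:45, 15:00–15:15, 15:30–17:00.
Tomás ∩ Sofia: 11:45–12:15, 13:30–14:00, 14:15–15:15, 16:30–16:45.
Tomás ∩ Sofia ∩ Keiko: 11:45–12:15, 13:30–13:45, 14:45–15:15.
Tomás ∩ Sofia ∩ Keiko ∩ Rania: 11:45–12:15, 13:30–13:45, 15:00–15:15.
Windows ≥ 15 min: 11:45–12:15, 13:30–13:45, 15:00–15:15.
Latest start in the last window 15:00–15:15 is 15:15 − 15 min = 15:00.

15:00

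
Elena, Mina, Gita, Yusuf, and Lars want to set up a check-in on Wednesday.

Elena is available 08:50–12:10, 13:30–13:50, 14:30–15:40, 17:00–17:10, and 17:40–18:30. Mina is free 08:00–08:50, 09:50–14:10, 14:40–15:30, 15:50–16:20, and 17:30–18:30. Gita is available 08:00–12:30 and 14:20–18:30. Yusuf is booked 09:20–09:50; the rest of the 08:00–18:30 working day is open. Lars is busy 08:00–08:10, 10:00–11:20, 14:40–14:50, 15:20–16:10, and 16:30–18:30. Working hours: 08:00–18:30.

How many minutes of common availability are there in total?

90 minutes

Yusuf free within 08:00–18:30: 08:00–09:20, 09:50–18:30.
Lars free within 08:00–18:30: 08:10–10:00, 11:20–14:40, 14:50–15:20, 16:10–16:30.
Elena ∩ Mina: 09:50–12:10, 13:30–13:50, 14:40–15:30, 17:40–18:30.
Elena ∩ Mina ∩ Gita: 09:50–12:10, 14:40–15:30, 17:40–18:30.
Elena ∩ Mina ∩ Gita ∩ Yusuf: 09:50–12:10, 14:40–15:30, 17:40–18:30.
Elena ∩ Mina ∩ Gita ∩ Yusuf ∩ Lars: 09:50–10:00, 11:20–12:10, 14:50–15:20.
Total common minutes: 10 + 50 + 30 = 90.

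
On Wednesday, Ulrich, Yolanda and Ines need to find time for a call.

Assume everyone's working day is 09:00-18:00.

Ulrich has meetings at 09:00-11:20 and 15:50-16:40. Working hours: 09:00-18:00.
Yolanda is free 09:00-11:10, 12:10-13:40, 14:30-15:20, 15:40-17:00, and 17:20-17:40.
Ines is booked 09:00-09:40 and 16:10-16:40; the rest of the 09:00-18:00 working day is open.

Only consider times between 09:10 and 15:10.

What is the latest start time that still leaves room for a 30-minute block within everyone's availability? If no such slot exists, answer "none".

Ulrich free within 09:00–18:00: 11:20–15:50, 16:40–18:00.
Ines free within 09:00–18:00: 09:40–16:10, 16:40–18:00.
Ulrich ∩ Yolanda: 12:10–13:40, 14:30–15:20, 15:40–15:50, 16:40–17:00, 17:20–17:40.
Ulrich ∩ Yolanda ∩ Ines: 12:10–13:40, 14:30–15:20, 15:40–15:50, 16:40–17:00, 17:20–17:40.
Restricted to 09:10–15:10: 12:10–13:40, 14:30–15:10.
Windows ≥ 30 min: 12:10–13:40, 14:30–15:10.
Latest start in the last window 14:30–15:10 is 15:10 − 30 min = 14:40.

14:40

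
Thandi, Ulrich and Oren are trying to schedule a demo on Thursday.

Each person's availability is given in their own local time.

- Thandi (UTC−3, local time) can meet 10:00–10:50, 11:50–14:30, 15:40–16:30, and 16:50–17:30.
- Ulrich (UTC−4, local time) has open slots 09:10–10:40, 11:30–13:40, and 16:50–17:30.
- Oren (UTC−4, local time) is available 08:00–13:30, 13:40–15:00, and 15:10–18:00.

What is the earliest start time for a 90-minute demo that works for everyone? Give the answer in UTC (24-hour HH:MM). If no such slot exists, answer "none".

15:30

Thandi → UTC: 13:00–13:50, 14:50–17:30, 18:40–19:30, 19:50–20:30.
Ulrich → UTC: 13:10–14:40, 15:30–17:40, 20:50–21:30.
Oren → UTC: 12:00–17:30, 17:40–19:00, 19:10–22:00.
Thandi ∩ Ulrich: 13:10–13:50, 15:30–17:30.
Thandi ∩ Ulrich ∩ Oren: 13:10–13:50, 15:30–17:30.
Windows ≥ 90 min: 15:30–17:30.
Earliest such window starts at 15:30.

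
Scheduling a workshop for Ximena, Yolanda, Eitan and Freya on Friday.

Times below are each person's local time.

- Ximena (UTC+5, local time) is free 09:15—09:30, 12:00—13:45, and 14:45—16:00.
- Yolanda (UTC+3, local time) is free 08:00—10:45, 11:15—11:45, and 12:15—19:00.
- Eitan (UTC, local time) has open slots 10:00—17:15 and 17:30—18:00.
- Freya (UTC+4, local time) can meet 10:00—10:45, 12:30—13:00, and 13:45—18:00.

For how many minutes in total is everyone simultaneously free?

60 minutes

Ximena → UTC: 04:15–04:30, 07:00–08:45, 09:45–11:00.
Yolanda → UTC: 05:00–07:45, 08:15–08:45, 09:15–16:00.
Eitan → UTC: 10:00–17:15, 17:30–18:00.
Freya → UTC: 06:00–06:45, 08:30–09:00, 09:45–14:00.
Ximena ∩ Yolanda: 07:00–07:45, 08:15–08:45, 09:45–11:00.
Ximena ∩ Yolanda ∩ Eitan: 10:00–11:00.
Ximena ∩ Yolanda ∩ Eitan ∩ Freya: 10:00–11:00.
Total common minutes: 60.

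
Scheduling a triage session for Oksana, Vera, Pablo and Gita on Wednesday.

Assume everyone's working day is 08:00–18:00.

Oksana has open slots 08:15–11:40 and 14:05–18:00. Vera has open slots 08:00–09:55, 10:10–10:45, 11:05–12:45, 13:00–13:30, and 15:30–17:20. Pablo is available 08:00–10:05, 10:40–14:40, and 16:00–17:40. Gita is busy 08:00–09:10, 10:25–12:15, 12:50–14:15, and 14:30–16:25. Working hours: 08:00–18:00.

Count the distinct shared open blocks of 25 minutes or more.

2

Gita free within 08:00–18:00: 09:10–10:25, 12:15–12:50, 14:15–14:30, 16:25–18:00.
Oksana ∩ Vera: 08:15–09:55, 10:10–10:45, 11:05–11:40, 15:30–17:20.
Oksana ∩ Vera ∩ Pablo: 08:15–09:55, 10:40–10:45, 11:05–11:40, 16:00–17:20.
Oksana ∩ Vera ∩ Pablo ∩ Gita: 09:10–09:55, 16:25–17:20.
Windows ≥ 25 min: 09:10–09:55, 16:25–17:20.
That's 2 windows.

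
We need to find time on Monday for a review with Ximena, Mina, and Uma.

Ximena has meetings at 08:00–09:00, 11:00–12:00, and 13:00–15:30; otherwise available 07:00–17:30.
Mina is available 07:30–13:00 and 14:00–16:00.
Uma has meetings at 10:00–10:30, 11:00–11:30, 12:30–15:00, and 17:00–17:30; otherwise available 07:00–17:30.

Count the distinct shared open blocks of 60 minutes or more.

Ximena free within 07:00–17:30: 07:00–08:00, 09:00–11:00, 12:00–13:00, 15:30–17:30.
Uma free within 07:00–17:30: 07:00–10:00, 10:30–11:00, 11:30–12:30, 15:00–17:00.
Ximena ∩ Mina: 07:30–08:00, 09:00–11:00, 12:00–13:00, 15:30–16:00.
Ximena ∩ Mina ∩ Uma: 07:30–08:00, 09:00–10:00, 10:30–11:00, 12:00–12:30, 15:30–16:00.
Windows ≥ 60 min: 09:00–10:00.
That's 1 window.

1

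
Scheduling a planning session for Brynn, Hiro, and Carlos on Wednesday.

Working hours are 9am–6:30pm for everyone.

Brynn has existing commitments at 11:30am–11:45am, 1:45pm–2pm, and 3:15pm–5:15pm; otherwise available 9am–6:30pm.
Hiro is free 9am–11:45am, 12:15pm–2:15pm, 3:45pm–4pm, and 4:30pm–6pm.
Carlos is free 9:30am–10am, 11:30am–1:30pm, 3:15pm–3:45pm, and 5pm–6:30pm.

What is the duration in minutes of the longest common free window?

Brynn free within 09:00–18:30: 09:00–11:30, 11:45–13:45, 14:00–15:15, 17:15–18:30.
Brynn ∩ Hiro: 09:00–11:30, 12:15–13:45, 14:00–14:15, 17:15–18:00.
Brynn ∩ Hiro ∩ Carlos: 09:30–10:00, 12:15–13:30, 17:15–18:00.
Common window lengths: 30, 75, 45 min; longest is 75.

75 minutes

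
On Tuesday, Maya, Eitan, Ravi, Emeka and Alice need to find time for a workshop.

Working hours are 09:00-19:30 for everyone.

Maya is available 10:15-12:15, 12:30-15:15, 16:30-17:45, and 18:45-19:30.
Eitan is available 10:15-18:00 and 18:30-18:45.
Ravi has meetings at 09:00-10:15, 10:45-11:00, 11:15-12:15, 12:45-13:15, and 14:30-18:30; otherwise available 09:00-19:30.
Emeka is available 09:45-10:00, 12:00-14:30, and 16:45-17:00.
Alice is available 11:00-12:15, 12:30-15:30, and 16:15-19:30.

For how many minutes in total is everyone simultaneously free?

90 minutes

Ravi free within 09:00–19:30: 10:15–10:45, 11:00–11:15, 12:15–12:45, 13:15–14:30, 18:30–19:30.
Maya ∩ Eitan: 10:15–12:15, 12:30–15:15, 16:30–17:45.
Maya ∩ Eitan ∩ Ravi: 10:15–10:45, 11:00–11:15, 12:30–12:45, 13:15–14:30.
Maya ∩ Eitan ∩ Ravi ∩ Emeka: 12:30–12:45, 13:15–14:30.
Maya ∩ Eitan ∩ Ravi ∩ Emeka ∩ Alice: 12:30–12:45, 13:15–14:30.
Total common minutes: 15 + 75 = 90.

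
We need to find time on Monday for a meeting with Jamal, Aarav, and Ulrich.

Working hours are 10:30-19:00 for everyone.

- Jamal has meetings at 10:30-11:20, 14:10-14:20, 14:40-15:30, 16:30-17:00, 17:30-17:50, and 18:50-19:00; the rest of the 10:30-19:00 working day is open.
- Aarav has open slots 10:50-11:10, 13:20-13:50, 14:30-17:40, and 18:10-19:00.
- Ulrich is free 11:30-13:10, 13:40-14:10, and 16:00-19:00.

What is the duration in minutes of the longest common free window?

Jamal free within 10:30–19:00: 11:20–14:10, 14:20–14:40, 15:30–16:30, 17:00–17:30, 17:50–18:50.
Jamal ∩ Aarav: 13:20–13:50, 14:30–14:40, 15:30–16:30, 17:00–17:30, 18:10–18:50.
Jamal ∩ Aarav ∩ Ulrich: 13:40–13:50, 16:00–16:30, 17:00–17:30, 18:10–18:50.
Common window lengths: 10, 30, 30, 40 min; longest is 40.

40 minutes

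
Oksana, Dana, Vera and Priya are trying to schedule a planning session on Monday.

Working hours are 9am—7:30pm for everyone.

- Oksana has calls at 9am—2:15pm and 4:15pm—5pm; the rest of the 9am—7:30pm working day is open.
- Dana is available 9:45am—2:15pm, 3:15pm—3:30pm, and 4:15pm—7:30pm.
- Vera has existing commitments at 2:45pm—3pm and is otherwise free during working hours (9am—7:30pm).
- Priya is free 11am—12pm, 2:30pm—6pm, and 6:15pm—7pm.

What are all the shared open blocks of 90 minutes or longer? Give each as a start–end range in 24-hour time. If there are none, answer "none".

none

Oksana free within 09:00–19:30: 14:15–16:15, 17:00–19:30.
Vera free within 09:00–19:30: 09:00–14:45, 15:00–19:30.
Oksana ∩ Dana: 15:15–15:30, 17:00–19:30.
Oksana ∩ Dana ∩ Vera: 15:15–15:30, 17:00–19:30.
Oksana ∩ Dana ∩ Vera ∩ Priya: 15:15–15:30, 17:00–18:00, 18:15–19:00.
Windows ≥ 90 min: (none).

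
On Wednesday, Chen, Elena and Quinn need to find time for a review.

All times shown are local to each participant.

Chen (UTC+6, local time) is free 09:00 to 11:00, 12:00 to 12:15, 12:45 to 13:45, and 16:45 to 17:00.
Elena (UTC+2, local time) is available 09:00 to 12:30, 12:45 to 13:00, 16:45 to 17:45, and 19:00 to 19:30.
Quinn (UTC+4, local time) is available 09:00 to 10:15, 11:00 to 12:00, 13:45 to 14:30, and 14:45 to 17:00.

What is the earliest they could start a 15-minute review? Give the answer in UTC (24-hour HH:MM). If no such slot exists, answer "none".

07:00

Chen → UTC: 03:00–05:00, 06:00–06:15, 06:45–07:45, 10:45–11:00.
Elena → UTC: 07:00–10:30, 10:45–11:00, 14:45–15:45, 17:00–17:30.
Quinn → UTC: 05:00–06:15, 07:00–08:00, 09:45–10:30, 10:45–13:00.
Chen ∩ Elena: 07:00–07:45, 10:45–11:00.
Chen ∩ Elena ∩ Quinn: 07:00–07:45, 10:45–11:00.
Windows ≥ 15 min: 07:00–07:45, 10:45–11:00.
Earliest such window starts at 07:00.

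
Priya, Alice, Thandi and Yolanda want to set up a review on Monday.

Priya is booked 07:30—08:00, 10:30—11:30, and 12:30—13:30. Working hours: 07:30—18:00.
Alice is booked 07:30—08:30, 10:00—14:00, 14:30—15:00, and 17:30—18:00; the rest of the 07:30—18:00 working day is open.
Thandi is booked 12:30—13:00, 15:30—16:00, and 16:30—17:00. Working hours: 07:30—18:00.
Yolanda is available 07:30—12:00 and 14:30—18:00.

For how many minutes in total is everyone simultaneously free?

180 minutes

Priya free within 07:30–18:00: 08:00–10:30, 11:30–12:30, 13:30–18:00.
Alice free within 07:30–18:00: 08:30–10:00, 14:00–14:30, 15:00–17:30.
Thandi free within 07:30–18:00: 07:30–12:30, 13:00–15:30, 16:00–16:30, 17:00–18:00.
Priya ∩ Alice: 08:30–10:00, 14:00–14:30, 15:00–17:30.
Priya ∩ Alice ∩ Thandi: 08:30–10:00, 14:00–14:30, 15:00–15:30, 16:00–16:30, 17:00–17:30.
Priya ∩ Alice ∩ Thandi ∩ Yolanda: 08:30–10:00, 15:00–15:30, 16:00–16:30, 17:00–17:30.
Total common minutes: 90 + 30 + 30 + 30 = 180.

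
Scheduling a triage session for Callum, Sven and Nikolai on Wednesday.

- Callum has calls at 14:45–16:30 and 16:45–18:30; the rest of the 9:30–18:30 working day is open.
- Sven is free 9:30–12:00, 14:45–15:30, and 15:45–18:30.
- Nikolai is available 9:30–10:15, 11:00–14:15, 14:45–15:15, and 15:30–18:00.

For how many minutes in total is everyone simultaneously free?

Callum free within 09:30–18:30: 09:30–14:45, 16:30–16:45.
Callum ∩ Sven: 09:30–12:00, 16:30–16:45.
Callum ∩ Sven ∩ Nikolai: 09:30–10:15, 11:00–12:00, 16:30–16:45.
Total common minutes: 45 + 60 + 15 = 120.

120 minutes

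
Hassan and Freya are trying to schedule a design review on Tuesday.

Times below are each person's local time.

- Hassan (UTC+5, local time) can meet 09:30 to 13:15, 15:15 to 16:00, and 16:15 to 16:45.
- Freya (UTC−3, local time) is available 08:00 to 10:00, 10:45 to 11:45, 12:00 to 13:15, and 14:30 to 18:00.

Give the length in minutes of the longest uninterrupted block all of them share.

30 minutes

Hassan → UTC: 04:30–08:15, 10:15–11:00, 11:15–11:45.
Freya → UTC: 11:00–13:00, 13:45–14:45, 15:00–16:15, 17:30–21:00.
Hassan ∩ Freya: 11:15–11:45.
Single common window of 30 minutes.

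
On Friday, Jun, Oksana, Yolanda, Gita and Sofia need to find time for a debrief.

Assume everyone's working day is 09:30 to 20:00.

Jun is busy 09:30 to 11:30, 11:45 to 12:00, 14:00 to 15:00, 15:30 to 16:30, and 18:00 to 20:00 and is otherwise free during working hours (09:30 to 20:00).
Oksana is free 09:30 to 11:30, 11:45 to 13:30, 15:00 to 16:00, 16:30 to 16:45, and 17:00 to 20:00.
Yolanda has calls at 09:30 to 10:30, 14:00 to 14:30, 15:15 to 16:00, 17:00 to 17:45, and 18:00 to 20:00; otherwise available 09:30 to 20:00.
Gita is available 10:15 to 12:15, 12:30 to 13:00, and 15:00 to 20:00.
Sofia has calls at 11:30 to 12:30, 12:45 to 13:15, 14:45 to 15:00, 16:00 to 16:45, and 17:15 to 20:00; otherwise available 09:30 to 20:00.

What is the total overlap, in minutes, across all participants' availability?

30 minutes

Jun free within 09:30–20:00: 11:30–11:45, 12:00–14:00, 15:00–15:30, 16:30–18:00.
Yolanda free within 09:30–20:00: 10:30–14:00, 14:30–15:15, 16:00–17:00, 17:45–18:00.
Sofia free within 09:30–20:00: 09:30–11:30, 12:30–12:45, 13:15–14:45, 15:00–16:00, 16:45–17:15.
Jun ∩ Oksana: 12:00–13:30, 15:00–15:30, 16:30–16:45, 17:00–18:00.
Jun ∩ Oksana ∩ Yolanda: 12:00–13:30, 15:00–15:15, 16:30–16:45, 17:45–18:00.
Jun ∩ Oksana ∩ Yolanda ∩ Gita: 12:00–12:15, 12:30–13:00, 15:00–15:15, 16:30–16:45, 17:45–18:00.
Jun ∩ Oksana ∩ Yolanda ∩ Gita ∩ Sofia: 12:30–12:45, 15:00–15:15.
Total common minutes: 15 + 15 = 30.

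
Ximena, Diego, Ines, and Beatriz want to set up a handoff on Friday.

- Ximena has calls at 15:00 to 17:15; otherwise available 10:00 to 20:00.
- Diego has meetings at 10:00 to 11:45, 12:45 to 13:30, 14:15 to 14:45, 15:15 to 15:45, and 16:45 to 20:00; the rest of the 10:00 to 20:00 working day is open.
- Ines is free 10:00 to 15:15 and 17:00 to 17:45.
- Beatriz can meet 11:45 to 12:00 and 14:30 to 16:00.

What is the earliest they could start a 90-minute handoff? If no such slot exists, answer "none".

Ximena free within 10:00–20:00: 10:00–15:00, 17:15–20:00.
Diego free within 10:00–20:00: 11:45–12:45, 13:30–14:15, 14:45–15:15, 15:45–16:45.
Ximena ∩ Diego: 11:45–12:45, 13:30–14:15, 14:45–15:00.
Ximena ∩ Diego ∩ Ines: 11:45–12:45, 13:30–14:15, 14:45–15:00.
Ximena ∩ Diego ∩ Ines ∩ Beatriz: 11:45–12:00, 14:45–15:00.
Windows ≥ 90 min: (none).

none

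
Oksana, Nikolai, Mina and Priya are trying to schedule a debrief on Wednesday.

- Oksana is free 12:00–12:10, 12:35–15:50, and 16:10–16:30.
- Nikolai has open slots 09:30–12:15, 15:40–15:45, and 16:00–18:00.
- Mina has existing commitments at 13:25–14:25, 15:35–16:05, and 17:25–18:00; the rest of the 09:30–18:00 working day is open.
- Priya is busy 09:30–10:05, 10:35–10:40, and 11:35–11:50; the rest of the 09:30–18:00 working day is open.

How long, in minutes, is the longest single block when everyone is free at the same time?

Mina free within 09:30–18:00: 09:30–13:25, 14:25–15:35, 16:05–17:25.
Priya free within 09:30–18:00: 10:05–10:35, 10:40–11:35, 11:50–18:00.
Oksana ∩ Nikolai: 12:00–12:10, 15:40–15:45, 16:10–16:30.
Oksana ∩ Nikolai ∩ Mina: 12:00–12:10, 16:10–16:30.
Oksana ∩ Nikolai ∩ Mina ∩ Priya: 12:00–12:10, 16:10–16:30.
Common window lengths: 10, 20 min; longest is 20.

20 minutes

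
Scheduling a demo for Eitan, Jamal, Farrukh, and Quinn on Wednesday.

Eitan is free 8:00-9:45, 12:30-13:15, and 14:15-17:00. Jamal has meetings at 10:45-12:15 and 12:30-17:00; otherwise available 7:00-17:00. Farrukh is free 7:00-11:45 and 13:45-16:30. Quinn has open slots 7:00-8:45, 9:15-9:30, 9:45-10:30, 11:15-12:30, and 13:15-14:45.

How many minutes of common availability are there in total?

60 minutes

Jamal free within 07:00–17:00: 07:00–10:45, 12:15–12:30.
Eitan ∩ Jamal: 08:00–09:45.
Eitan ∩ Jamal ∩ Farrukh: 08:00–09:45.
Eitan ∩ Jamal ∩ Farrukh ∩ Quinn: 08:00–08:45, 09:15–09:30.
Total common minutes: 45 + 15 = 60.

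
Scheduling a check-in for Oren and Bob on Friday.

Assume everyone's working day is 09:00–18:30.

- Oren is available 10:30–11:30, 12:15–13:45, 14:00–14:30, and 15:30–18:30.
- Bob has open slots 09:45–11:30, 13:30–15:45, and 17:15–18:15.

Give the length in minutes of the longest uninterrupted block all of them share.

60 minutes

Oren ∩ Bob: 10:30–11:30, 13:30–13:45, 14:00–14:30, 15:30–15:45, 17:15–18:15.
Common window lengths: 60, 15, 30, 15, 60 min; longest is 60.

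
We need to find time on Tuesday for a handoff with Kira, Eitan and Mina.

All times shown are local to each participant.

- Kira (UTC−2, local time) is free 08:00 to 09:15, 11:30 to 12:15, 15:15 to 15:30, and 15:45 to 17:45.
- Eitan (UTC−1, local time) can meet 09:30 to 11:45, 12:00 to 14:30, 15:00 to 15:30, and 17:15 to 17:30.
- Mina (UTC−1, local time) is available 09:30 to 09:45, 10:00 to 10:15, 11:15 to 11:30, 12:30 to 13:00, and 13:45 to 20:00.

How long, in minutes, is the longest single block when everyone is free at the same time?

Kira → UTC: 10:00–11:15, 13:30–14:15, 17:15–17:30, 17:45–19:45.
Eitan → UTC: 10:30–12:45, 13:00–15:30, 16:00–16:30, 18:15–18:30.
Mina → UTC: 10:30–10:45, 11:00–11:15, 12:15–12:30, 13:30–14:00, 14:45–21:00.
Kira ∩ Eitan: 10:30–11:15, 13:30–14:15, 18:15–18:30.
Kira ∩ Eitan ∩ Mina: 10:30–10:45, 11:00–11:15, 13:30–14:00, 18:15–18:30.
Common window lengths: 15, 15, 30, 15 min; longest is 30.

30 minutes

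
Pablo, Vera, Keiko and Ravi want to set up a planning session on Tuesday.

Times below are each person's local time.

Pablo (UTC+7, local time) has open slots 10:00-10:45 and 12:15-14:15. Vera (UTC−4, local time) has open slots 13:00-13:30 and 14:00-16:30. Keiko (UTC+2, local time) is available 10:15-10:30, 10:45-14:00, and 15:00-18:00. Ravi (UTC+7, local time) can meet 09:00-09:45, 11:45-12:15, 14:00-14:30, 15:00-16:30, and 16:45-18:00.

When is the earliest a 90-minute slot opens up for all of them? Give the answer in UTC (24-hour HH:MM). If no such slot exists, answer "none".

none

Pablo → UTC: 03:00–03:45, 05:15–07:15.
Vera → UTC: 17:00–17:30, 18:00–20:30.
Keiko → UTC: 08:15–08:30, 08:45–12:00, 13:00–16:00.
Ravi → UTC: 02:00–02:45, 04:45–05:15, 07:00–07:30, 08:00–09:30, 09:45–11:00.
Pablo ∩ Vera: (none).
Pablo ∩ Vera ∩ Keiko: (none).
Pablo ∩ Vera ∩ Keiko ∩ Ravi: (none).
Windows ≥ 90 min: (none).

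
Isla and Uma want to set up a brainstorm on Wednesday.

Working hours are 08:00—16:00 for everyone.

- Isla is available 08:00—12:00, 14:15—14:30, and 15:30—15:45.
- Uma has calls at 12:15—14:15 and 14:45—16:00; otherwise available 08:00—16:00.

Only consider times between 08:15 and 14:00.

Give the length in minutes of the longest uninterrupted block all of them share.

Uma free within 08:00–16:00: 08:00–12:15, 14:15–14:45.
Isla ∩ Uma: 08:00–12:00, 14:15–14:30.
Restricted to 08:15–14:00: 08:15–12:00.
Single common window of 225 minutes.

225 minutes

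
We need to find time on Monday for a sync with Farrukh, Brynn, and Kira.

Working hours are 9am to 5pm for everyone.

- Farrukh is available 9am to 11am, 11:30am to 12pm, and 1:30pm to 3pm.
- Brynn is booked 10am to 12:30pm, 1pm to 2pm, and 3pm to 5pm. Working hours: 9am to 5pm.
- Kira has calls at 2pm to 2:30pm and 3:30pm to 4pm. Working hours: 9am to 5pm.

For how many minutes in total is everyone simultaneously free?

90 minutes

Brynn free within 09:00–17:00: 09:00–10:00, 12:30–13:00, 14:00–15:00.
Kira free within 09:00–17:00: 09:00–14:00, 14:30–15:30, 16:00–17:00.
Farrukh ∩ Brynn: 09:00–10:00, 14:00–15:00.
Farrukh ∩ Brynn ∩ Kira: 09:00–10:00, 14:30–15:00.
Total common minutes: 60 + 30 = 90.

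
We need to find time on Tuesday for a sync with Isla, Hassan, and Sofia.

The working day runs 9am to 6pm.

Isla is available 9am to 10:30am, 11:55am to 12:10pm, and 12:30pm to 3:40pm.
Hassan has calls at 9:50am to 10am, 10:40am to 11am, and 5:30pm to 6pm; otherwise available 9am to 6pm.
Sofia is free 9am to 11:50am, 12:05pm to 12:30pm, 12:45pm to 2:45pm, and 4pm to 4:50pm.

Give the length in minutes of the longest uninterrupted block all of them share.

120 minutes

Hassan free within 09:00–18:00: 09:00–09:50, 10:00–10:40, 11:00–17:30.
Isla ∩ Hassan: 09:00–09:50, 10:00–10:30, 11:55–12:10, 12:30–15:40.
Isla ∩ Hassan ∩ Sofia: 09:00–09:50, 10:00–10:30, 12:05–12:10, 12:45–14:45.
Common window lengths: 50, 30, 5, 120 min; longest is 120.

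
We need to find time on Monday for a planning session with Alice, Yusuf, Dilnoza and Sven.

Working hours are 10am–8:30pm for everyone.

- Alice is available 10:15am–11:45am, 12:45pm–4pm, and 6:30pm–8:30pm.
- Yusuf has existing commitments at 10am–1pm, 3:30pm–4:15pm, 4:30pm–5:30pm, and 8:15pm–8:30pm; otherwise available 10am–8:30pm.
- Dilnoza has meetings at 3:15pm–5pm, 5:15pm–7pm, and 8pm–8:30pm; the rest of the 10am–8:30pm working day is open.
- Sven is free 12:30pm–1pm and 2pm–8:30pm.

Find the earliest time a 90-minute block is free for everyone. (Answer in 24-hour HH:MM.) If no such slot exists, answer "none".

none

Yusuf free within 10:00–20:30: 13:00–15:30, 16:15–16:30, 17:30–20:15.
Dilnoza free within 10:00–20:30: 10:00–15:15, 17:00–17:15, 19:00–20:00.
Alice ∩ Yusuf: 13:00–15:30, 18:30–20:15.
Alice ∩ Yusuf ∩ Dilnoza: 13:00–15:15, 19:00–20:00.
Alice ∩ Yusuf ∩ Dilnoza ∩ Sven: 14:00–15:15, 19:00–20:00.
Windows ≥ 90 min: (none).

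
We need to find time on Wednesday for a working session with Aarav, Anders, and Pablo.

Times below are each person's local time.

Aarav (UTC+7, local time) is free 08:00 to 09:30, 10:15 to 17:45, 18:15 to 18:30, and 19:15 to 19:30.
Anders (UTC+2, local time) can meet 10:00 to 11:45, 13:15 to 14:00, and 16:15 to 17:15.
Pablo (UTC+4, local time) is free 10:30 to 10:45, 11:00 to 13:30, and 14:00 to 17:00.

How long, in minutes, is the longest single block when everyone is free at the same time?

90 minutes

Aarav → UTC: 01:00–02:30, 03:15–10:45, 11:15–11:30, 12:15–12:30.
Anders → UTC: 08:00–09:45, 11:15–12:00, 14:15–15:15.
Pablo → UTC: 06:30–06:45, 07:00–09:30, 10:00–13:00.
Aarav ∩ Anders: 08:00–09:45, 11:15–11:30.
Aarav ∩ Anders ∩ Pablo: 08:00–09:30, 11:15–11:30.
Common window lengths: 90, 15 min; longest is 90.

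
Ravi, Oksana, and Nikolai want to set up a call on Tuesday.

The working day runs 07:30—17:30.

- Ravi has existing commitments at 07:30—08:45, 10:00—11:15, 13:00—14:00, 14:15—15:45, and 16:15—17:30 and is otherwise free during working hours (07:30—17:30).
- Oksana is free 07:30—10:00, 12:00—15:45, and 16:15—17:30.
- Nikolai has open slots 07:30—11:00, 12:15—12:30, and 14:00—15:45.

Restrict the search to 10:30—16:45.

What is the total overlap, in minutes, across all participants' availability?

Ravi free within 07:30–17:30: 08:45–10:00, 11:15–13:00, 14:00–14:15, 15:45–16:15.
Ravi ∩ Oksana: 08:45–10:00, 12:00–13:00, 14:00–14:15.
Ravi ∩ Oksana ∩ Nikolai: 08:45–10:00, 12:15–12:30, 14:00–14:15.
Restricted to 10:30–16:45: 12:15–12:30, 14:00–14:15.
Total common minutes: 15 + 15 = 30.

30 minutes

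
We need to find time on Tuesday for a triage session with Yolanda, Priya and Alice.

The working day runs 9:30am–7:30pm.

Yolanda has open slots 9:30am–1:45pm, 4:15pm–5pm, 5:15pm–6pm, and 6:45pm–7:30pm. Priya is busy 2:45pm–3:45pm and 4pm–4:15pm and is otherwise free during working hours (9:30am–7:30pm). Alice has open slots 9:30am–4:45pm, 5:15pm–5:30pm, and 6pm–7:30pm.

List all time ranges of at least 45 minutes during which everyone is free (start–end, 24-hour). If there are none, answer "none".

09:30–13:45, 18:45–19:30

Priya free within 09:30–19:30: 09:30–14:45, 15:45–16:00, 16:15–19:30.
Yolanda ∩ Priya: 09:30–13:45, 16:15–17:00, 17:15–18:00, 18:45–19:30.
Yolanda ∩ Priya ∩ Alice: 09:30–13:45, 16:15–16:45, 17:15–17:30, 18:45–19:30.
Windows ≥ 45 min: 09:30–13:45, 18:45–19:30.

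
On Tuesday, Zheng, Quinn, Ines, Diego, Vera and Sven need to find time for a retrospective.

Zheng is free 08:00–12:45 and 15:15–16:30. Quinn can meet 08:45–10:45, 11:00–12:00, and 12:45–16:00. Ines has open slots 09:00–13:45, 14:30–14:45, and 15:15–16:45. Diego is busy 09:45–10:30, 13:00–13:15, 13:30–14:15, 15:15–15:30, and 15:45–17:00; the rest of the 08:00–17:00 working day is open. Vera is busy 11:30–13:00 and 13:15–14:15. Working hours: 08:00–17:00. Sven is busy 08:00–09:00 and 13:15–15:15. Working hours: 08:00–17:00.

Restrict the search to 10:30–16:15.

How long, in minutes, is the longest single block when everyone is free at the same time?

30 minutes

Diego free within 08:00–17:00: 08:00–09:45, 10:30–13:00, 13:15–13:30, 14:15–15:15, 15:30–15:45.
Vera free within 08:00–17:00: 08:00–11:30, 13:00–13:15, 14:15–17:00.
Sven free within 08:00–17:00: 09:00–13:15, 15:15–17:00.
Zheng ∩ Quinn: 08:45–10:45, 11:00–12:00, 15:15–16:00.
Zheng ∩ Quinn ∩ Ines: 09:00–10:45, 11:00–12:00, 15:15–16:00.
Zheng ∩ Quinn ∩ Ines ∩ Diego: 09:00–09:45, 10:30–10:45, 11:00–12:00, 15:30–15:45.
Zheng ∩ Quinn ∩ Ines ∩ Diego ∩ Vera: 09:00–09:45, 10:30–10:45, 11:00–11:30, 15:30–15:45.
Zheng ∩ Quinn ∩ Ines ∩ Diego ∩ Vera ∩ Sven: 09:00–09:45, 10:30–10:45, 11:00–11:30, 15:30–15:45.
Restricted to 10:30–16:15: 10:30–10:45, 11:00–11:30, 15:30–15:45.
Common window lengths: 15, 30, 15 min; longest is 30.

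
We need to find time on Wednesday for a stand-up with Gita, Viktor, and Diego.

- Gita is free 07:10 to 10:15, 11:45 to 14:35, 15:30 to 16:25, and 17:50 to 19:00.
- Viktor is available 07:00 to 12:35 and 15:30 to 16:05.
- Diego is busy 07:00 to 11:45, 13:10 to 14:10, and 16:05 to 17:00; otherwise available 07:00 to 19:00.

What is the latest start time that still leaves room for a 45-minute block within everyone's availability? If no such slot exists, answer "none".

11:50

Diego free within 07:00–19:00: 11:45–13:10, 14:10–16:05, 17:00–19:00.
Gita ∩ Viktor: 07:10–10:15, 11:45–12:35, 15:30–16:05.
Gita ∩ Viktor ∩ Diego: 11:45–12:35, 15:30–16:05.
Windows ≥ 45 min: 11:45–12:35.
Latest start in the last window 11:45–12:35 is 12:35 − 45 min = 11:50.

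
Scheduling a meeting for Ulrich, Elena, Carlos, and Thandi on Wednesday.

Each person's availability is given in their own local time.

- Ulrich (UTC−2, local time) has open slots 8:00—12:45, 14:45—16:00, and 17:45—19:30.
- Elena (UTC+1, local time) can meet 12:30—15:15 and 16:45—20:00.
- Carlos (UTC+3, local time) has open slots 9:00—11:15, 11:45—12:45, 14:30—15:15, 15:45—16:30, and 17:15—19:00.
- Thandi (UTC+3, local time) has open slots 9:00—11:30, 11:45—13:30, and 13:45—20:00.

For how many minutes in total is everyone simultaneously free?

Ulrich → UTC: 10:00–14:45, 16:45–18:00, 19:45–21:30.
Elena → UTC: 11:30–14:15, 15:45–19:00.
Carlos → UTC: 06:00–08:15, 08:45–09:45, 11:30–12:15, 12:45–13:30, 14:15–16:00.
Thandi → UTC: 06:00–08:30, 08:45–10:30, 10:45–17:00.
Ulrich ∩ Elena: 11:30–14:15, 16:45–18:00.
Ulrich ∩ Elena ∩ Carlos: 11:30–12:15, 12:45–13:30.
Ulrich ∩ Elena ∩ Carlos ∩ Thandi: 11:30–12:15, 12:45–13:30.
Total common minutes: 45 + 45 = 90.

90 minutes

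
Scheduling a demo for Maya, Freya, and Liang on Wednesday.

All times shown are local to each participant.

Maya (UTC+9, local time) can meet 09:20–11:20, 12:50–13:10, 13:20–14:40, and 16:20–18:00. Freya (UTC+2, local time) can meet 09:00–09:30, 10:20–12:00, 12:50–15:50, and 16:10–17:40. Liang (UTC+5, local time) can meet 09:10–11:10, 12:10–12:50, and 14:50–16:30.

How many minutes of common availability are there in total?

Maya → UTC: 00:20–02:20, 03:50–04:10, 04:20–05:40, 07:20–09:00.
Freya → UTC: 07:00–07:30, 08:20–10:00, 10:50–13:50, 14:10–15:40.
Liang → UTC: 04:10–06:10, 07:10–07:50, 09:50–11:30.
Maya ∩ Freya: 07:20–07:30, 08:20–09:00.
Maya ∩ Freya ∩ Liang: 07:20–07:30.
Total common minutes: 10.

10 minutes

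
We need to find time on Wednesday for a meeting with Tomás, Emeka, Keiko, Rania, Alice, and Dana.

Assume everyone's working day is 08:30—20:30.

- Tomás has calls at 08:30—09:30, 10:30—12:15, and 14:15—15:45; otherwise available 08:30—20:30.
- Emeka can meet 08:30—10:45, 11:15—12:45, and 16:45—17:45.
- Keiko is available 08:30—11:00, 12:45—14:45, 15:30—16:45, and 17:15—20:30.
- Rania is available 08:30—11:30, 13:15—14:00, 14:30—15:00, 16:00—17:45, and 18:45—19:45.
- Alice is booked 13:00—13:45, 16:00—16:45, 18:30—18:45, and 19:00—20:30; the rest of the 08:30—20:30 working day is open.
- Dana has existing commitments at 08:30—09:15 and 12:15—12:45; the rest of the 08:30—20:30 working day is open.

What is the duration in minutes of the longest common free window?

60 minutes

Tomás free within 08:30–20:30: 09:30–10:30, 12:15–14:15, 15:45–20:30.
Alice free within 08:30–20:30: 08:30–13:00, 13:45–16:00, 16:45–18:30, 18:45–19:00.
Dana free within 08:30–20:30: 09:15–12:15, 12:45–20:30.
Tomás ∩ Emeka: 09:30–10:30, 12:15–12:45, 16:45–17:45.
Tomás ∩ Emeka ∩ Keiko: 09:30–10:30, 17:15–17:45.
Tomás ∩ Emeka ∩ Keiko ∩ Rania: 09:30–10:30, 17:15–17:45.
Tomás ∩ Emeka ∩ Keiko ∩ Rania ∩ Alice: 09:30–10:30, 17:15–17:45.
Tomás ∩ Emeka ∩ Keiko ∩ Rania ∩ Alice ∩ Dana: 09:30–10:30, 17:15–17:45.
Common window lengths: 60, 30 min; longest is 60.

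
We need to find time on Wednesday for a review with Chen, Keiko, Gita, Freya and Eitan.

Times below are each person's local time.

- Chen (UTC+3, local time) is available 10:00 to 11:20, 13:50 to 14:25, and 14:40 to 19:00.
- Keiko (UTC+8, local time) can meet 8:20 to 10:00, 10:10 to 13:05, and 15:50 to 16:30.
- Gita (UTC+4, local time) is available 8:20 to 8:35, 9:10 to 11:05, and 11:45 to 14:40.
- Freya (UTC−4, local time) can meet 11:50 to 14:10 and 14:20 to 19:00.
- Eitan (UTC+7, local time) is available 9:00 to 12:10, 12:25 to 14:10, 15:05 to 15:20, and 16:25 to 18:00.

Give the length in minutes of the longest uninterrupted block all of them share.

0 minutes

Chen → UTC: 07:00–08:20, 10:50–11:25, 11:40–16:00.
Keiko → UTC: 00:20–02:00, 02:10–05:05, 07:50–08:30.
Gita → UTC: 04:20–04:35, 05:10–07:05, 07:45–10:40.
Freya → UTC: 15:50–18:10, 18:20–23:00.
Eitan → UTC: 02:00–05:10, 05:25–07:10, 08:05–08:20, 09:25–11:00.
Chen ∩ Keiko: 07:50–08:20.
Chen ∩ Keiko ∩ Gita: 07:50–08:20.
Chen ∩ Keiko ∩ Gita ∩ Freya: (none).
Chen ∩ Keiko ∩ Gita ∩ Freya ∩ Eitan: (none).
No common window.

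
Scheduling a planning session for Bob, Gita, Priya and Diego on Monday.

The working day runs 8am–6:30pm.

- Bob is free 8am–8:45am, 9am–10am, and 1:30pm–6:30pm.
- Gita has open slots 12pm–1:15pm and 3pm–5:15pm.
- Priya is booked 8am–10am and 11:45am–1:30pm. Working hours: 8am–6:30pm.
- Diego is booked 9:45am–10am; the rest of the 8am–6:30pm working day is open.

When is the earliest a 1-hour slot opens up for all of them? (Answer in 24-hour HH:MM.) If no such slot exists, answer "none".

15:00

Priya free within 08:00–18:30: 10:00–11:45, 13:30–18:30.
Diego free within 08:00–18:30: 08:00–09:45, 10:00–18:30.
Bob ∩ Gita: 15:00–17:15.
Bob ∩ Gita ∩ Priya: 15:00–17:15.
Bob ∩ Gita ∩ Priya ∩ Diego: 15:00–17:15.
Windows ≥ 60 min: 15:00–17:15.
Earliest such window starts at 15:00.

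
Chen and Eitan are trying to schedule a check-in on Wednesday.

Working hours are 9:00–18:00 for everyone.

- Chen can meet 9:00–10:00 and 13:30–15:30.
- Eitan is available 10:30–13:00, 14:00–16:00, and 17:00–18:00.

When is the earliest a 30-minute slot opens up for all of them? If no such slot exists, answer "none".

Chen ∩ Eitan: 14:00–15:30.
Windows ≥ 30 min: 14:00–15:30.
Earliest such window starts at 14:00.

14:00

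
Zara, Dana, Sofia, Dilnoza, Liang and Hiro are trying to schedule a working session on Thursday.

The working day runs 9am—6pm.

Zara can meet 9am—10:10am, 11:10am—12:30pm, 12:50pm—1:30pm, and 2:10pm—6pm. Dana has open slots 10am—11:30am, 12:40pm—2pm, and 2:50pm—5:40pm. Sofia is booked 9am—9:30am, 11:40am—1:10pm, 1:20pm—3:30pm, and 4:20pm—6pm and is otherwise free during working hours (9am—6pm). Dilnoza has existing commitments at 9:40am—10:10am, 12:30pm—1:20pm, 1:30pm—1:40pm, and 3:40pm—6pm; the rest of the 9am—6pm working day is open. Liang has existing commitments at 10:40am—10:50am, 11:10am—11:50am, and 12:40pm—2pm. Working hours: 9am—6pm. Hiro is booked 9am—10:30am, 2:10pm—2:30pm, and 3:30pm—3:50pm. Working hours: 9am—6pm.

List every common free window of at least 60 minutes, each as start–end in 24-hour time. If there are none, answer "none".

none

Sofia free within 09:00–18:00: 09:30–11:40, 13:10–13:20, 15:30–16:20.
Dilnoza free within 09:00–18:00: 09:00–09:40, 10:10–12:30, 13:20–13:30, 13:40–15:40.
Liang free within 09:00–18:00: 09:00–10:40, 10:50–11:10, 11:50–12:40, 14:00–18:00.
Hiro free within 09:00–18:00: 10:30–14:10, 14:30–15:30, 15:50–18:00.
Zara ∩ Dana: 10:00–10:10, 11:10–11:30, 12:50–13:30, 14:50–17:40.
Zara ∩ Dana ∩ Sofia: 10:00–10:10, 11:10–11:30, 13:10–13:20, 15:30–16:20.
Zara ∩ Dana ∩ Sofia ∩ Dilnoza: 11:10–11:30, 15:30–15:40.
Zara ∩ Dana ∩ Sofia ∩ Dilnoza ∩ Liang: 15:30–15:40.
Zara ∩ Dana ∩ Sofia ∩ Dilnoza ∩ Liang ∩ Hiro: (none).
Windows ≥ 60 min: (none).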